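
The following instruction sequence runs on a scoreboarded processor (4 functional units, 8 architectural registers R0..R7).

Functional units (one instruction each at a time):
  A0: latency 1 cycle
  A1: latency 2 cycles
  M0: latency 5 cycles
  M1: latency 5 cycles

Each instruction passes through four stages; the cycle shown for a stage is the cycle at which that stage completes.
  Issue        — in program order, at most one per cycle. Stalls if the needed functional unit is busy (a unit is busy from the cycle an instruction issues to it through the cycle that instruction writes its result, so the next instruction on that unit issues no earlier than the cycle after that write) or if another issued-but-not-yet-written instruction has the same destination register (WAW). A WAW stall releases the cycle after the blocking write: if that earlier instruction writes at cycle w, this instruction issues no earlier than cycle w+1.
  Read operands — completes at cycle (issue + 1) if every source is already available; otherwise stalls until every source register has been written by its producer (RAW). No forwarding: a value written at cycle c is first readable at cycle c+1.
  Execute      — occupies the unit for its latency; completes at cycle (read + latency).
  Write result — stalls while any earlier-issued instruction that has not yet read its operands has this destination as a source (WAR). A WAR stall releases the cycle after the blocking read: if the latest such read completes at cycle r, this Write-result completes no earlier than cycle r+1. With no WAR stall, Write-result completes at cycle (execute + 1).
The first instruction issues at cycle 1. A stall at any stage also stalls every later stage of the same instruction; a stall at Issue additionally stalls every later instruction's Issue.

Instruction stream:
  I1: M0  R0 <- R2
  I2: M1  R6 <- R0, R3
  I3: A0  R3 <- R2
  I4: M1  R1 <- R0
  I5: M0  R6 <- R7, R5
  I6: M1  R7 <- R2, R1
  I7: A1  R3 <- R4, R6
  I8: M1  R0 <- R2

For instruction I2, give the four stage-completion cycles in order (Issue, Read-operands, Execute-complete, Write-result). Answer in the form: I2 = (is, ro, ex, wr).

I2 = (2, 9, 14, 15)

t=1  I1 dispatched to M0
t=2  I1 operands ready | I2 dispatched to M1
t=3  I3 dispatched to A0
t=4  I3 operands ready
t=5  I3 complete
t=7  I1 complete
t=8  R0←I1
t=9  I2 operands ready
t=10  R3←I3
t=14  I2 complete
t=15  R6←I2
t=16  I4 dispatched to M1
t=17  I4 operands ready | I5 dispatched to M0
t=18  I5 operands ready
t=22  I4 complete
t=23  R1←I4 | I5 complete
t=24  R6←I5 | I6 dispatched to M1
t=25  I6 operands ready | I7 dispatched to A1
t=26  I7 operands ready
t=28  I7 complete
t=29  R3←I7
t=30  I6 complete
t=31  R7←I6
t=32  I8 dispatched to M1
t=33  I8 operands ready
t=38  I8 complete
t=39  R0←I8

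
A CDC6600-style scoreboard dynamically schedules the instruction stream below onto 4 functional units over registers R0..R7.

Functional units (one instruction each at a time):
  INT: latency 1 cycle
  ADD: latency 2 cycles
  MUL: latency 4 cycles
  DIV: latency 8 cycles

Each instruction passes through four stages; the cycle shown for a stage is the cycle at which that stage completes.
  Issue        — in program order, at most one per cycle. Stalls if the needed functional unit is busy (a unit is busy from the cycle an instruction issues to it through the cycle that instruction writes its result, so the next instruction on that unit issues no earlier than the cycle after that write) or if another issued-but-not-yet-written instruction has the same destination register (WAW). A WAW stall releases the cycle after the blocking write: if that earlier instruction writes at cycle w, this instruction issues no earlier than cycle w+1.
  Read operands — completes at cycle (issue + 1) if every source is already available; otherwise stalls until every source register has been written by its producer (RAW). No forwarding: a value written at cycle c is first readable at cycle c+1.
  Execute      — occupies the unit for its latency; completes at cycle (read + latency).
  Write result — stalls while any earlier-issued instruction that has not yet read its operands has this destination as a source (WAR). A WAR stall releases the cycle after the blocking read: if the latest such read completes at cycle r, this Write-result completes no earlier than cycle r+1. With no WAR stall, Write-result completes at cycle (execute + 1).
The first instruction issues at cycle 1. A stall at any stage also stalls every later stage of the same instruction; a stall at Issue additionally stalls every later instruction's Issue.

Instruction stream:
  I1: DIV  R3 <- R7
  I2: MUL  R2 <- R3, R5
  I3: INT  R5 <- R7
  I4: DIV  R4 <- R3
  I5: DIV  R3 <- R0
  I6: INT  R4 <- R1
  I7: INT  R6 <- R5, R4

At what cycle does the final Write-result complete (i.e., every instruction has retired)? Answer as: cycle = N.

1) issue 1, read 2, done 10, write 11
2) issue 2, read 12, done 16, write 17  <RAW R3: wait I1 write@11>
3) issue 3, read 4, done 5, write 13  <WAR R5: wait I2 read@12>
4) issue 12, read 13, done 21, write 22  <struct: DIV busy until I1 writes@11>
5) issue 23, read 24, done 32, write 33  <struct: DIV busy until I4 writes@22>
6) issue 24, read 25, done 26, write 27
7) issue 28, read 29, done 30, write 31  <struct: INT busy until I6 writes@27>

cycle = 33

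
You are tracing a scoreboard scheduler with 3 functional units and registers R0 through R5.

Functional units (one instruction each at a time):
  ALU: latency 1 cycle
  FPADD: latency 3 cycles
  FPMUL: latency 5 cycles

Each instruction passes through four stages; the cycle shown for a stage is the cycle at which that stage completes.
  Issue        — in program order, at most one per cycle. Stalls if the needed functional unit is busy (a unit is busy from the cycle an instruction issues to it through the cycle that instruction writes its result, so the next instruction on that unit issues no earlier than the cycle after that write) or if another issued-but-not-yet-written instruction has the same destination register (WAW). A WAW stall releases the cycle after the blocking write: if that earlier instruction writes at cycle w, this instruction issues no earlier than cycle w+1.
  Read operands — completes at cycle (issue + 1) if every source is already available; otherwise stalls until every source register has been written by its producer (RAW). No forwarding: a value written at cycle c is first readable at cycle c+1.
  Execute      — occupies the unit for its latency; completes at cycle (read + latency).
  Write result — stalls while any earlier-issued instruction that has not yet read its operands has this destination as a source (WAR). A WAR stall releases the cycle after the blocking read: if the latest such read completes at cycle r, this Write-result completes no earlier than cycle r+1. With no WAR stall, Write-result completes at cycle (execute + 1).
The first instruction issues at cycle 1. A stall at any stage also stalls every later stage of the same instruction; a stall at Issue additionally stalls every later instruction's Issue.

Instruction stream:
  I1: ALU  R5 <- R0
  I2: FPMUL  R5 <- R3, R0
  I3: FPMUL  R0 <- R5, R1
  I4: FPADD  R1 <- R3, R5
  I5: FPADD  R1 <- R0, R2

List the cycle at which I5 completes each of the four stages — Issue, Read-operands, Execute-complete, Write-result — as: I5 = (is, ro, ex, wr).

I5 = (20, 21, 24, 25)

t=1  I1 dispatched to ALU
t=2  I1 operands ready
t=3  I1 complete
t=4  R5←I1
t=5  I2 dispatched to FPMUL
t=6  I2 operands ready
t=11  I2 complete
t=12  R5←I2
t=13  I3 dispatched to FPMUL
t=14  I3 operands ready · I4 dispatched to FPADD
t=15  I4 operands ready
t=18  I4 complete
t=19  I3 complete · R1←I4
t=20  R0←I3 · I5 dispatched to FPADD
t=21  I5 operands ready
t=24  I5 complete
t=25  R1←I5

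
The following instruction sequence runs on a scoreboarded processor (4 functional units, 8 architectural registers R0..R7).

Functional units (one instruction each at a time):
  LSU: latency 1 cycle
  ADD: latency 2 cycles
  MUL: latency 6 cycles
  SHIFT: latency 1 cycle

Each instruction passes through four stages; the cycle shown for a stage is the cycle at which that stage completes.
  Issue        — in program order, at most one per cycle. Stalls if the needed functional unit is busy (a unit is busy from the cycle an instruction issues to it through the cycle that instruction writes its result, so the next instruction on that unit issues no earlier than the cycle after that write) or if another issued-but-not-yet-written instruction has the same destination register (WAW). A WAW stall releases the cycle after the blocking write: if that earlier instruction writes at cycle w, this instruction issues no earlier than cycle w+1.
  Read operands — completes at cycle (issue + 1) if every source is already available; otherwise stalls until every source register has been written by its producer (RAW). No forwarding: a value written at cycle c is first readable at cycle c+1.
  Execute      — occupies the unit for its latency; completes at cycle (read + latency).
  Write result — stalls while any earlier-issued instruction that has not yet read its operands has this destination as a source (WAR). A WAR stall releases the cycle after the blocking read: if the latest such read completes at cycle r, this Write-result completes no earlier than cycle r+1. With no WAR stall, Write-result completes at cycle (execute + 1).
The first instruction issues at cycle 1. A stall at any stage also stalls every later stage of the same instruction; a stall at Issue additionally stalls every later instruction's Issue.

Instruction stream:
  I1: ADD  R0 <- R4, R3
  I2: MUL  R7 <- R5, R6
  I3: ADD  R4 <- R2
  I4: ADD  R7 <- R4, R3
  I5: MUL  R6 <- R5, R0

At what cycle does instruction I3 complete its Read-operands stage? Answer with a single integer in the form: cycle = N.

[1] issue I1 (ADD)
[2] I1 read-ops, issue I2 (MUL)
[3] I2 read-ops
[4] I1 finished on ADD
[5] I1→R0
[6] issue I3 (ADD)
[7] I3 read-ops
[9] I2 finished on MUL, I3 finished on ADD
[10] I2→R7, I3→R4
[11] issue I4 (ADD)
[12] I4 read-ops, issue I5 (MUL)
[13] I5 read-ops
[14] I4 finished on ADD
[15] I4→R7
[19] I5 finished on MUL
[20] I5→R6

cycle = 7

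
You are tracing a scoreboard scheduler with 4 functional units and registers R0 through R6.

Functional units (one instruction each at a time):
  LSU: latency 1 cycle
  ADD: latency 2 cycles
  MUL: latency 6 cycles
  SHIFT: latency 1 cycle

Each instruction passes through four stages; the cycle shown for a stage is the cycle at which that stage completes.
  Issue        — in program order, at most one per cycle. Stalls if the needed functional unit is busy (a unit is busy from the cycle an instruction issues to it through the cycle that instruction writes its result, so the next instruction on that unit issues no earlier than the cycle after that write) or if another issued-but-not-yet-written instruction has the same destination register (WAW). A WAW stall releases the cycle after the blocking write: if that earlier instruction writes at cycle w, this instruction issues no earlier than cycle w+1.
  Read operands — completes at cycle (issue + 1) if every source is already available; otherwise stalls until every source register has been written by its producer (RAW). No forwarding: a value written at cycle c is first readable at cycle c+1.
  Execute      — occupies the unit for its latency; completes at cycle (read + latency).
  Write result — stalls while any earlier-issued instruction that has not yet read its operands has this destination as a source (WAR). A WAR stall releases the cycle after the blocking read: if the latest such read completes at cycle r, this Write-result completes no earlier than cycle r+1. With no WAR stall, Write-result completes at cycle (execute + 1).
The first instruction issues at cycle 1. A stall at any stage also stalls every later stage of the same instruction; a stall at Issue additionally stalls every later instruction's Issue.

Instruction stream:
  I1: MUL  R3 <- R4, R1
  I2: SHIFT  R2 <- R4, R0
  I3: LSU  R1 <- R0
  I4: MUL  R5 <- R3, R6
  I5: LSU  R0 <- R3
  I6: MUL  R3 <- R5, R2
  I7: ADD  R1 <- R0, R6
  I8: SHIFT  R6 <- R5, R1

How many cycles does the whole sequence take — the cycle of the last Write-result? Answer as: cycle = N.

c1: I1 dispatched to MUL
c2: I1 operands ready; I2 dispatched to SHIFT
c3: I2 operands ready; I3 dispatched to LSU
c4: I2 complete; I3 operands ready
c5: R2←I2; I3 complete
c6: R1←I3
c8: I1 complete
c9: R3←I1
c10: I4 dispatched to MUL
c11: I4 operands ready; I5 dispatched to LSU
c12: I5 operands ready
c13: I5 complete
c14: R0←I5
c17: I4 complete
c18: R5←I4
c19: I6 dispatched to MUL
c20: I6 operands ready; I7 dispatched to ADD
c21: I7 operands ready; I8 dispatched to SHIFT
c23: I7 complete
c24: R1←I7
c25: I8 operands ready
c26: I6 complete; I8 complete
c27: R3←I6; R6←I8

cycle = 27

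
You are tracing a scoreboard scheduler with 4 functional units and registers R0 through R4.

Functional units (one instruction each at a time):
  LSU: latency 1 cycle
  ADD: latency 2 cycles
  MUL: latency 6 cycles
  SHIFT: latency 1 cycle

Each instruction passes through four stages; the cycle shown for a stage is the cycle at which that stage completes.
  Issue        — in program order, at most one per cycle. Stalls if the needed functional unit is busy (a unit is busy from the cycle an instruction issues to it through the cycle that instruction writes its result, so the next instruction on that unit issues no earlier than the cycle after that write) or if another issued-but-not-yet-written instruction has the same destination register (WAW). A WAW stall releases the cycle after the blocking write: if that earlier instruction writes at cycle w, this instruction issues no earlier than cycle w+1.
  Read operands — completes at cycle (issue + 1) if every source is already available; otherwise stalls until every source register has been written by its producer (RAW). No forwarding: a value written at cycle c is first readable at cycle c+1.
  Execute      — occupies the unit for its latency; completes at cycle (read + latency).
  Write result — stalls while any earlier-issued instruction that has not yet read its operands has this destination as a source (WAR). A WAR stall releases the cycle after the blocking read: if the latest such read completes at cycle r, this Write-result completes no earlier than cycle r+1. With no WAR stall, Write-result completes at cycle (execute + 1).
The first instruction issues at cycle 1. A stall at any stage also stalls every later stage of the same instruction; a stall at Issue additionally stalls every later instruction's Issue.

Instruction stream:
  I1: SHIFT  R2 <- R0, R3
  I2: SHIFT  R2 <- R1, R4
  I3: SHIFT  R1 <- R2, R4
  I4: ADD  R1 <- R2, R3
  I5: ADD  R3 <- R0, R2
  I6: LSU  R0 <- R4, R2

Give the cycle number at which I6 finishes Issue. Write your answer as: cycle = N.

cycle = 19

cycle 1: issue I1 (SHIFT)
cycle 2: I1 read-ops
cycle 3: I1 finished on SHIFT
cycle 4: I1→R2
cycle 5: issue I2 (SHIFT)
cycle 6: I2 read-ops
cycle 7: I2 finished on SHIFT
cycle 8: I2→R2
cycle 9: issue I3 (SHIFT)
cycle 10: I3 read-ops
cycle 11: I3 finished on SHIFT
cycle 12: I3→R1
cycle 13: issue I4 (ADD)
cycle 14: I4 read-ops
cycle 16: I4 finished on ADD
cycle 17: I4→R1
cycle 18: issue I5 (ADD)
cycle 19: I5 read-ops, issue I6 (LSU)
cycle 20: I6 read-ops
cycle 21: I5 finished on ADD, I6 finished on LSU
cycle 22: I5→R3, I6→R0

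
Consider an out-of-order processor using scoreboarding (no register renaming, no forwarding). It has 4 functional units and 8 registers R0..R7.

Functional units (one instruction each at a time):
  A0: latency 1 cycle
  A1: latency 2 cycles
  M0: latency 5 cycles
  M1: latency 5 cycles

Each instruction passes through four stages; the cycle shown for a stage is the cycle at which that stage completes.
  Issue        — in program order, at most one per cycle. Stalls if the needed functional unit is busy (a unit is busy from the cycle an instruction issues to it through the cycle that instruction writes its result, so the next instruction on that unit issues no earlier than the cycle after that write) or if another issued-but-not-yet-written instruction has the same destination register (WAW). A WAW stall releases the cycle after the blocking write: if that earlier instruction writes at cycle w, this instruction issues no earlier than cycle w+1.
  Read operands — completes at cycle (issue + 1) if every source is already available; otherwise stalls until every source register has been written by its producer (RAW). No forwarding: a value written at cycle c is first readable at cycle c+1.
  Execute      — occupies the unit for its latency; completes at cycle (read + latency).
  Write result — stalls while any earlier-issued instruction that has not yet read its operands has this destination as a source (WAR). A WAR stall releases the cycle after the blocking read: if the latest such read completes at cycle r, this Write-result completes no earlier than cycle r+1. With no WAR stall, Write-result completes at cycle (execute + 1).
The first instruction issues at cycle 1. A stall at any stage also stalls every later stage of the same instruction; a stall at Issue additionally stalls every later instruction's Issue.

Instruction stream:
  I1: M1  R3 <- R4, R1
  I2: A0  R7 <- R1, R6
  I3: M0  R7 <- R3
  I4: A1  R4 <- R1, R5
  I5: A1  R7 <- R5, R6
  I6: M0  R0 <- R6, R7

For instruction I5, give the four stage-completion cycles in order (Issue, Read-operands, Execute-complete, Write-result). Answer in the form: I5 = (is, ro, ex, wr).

I1  is:1  ro:2  ex:7  wr:8
I2  is:2  ro:3  ex:4  wr:5
I3  is:6  ro:9  ex:14  wr:15  — WAW R7: wait I2 write@5, RAW R3: wait I1 write@8
I4  is:7  ro:8  ex:10  wr:11
I5  is:16  ro:17  ex:19  wr:20  — WAW R7: wait I3 write@15
I6  is:17  ro:21  ex:26  wr:27  — RAW R7: wait I5 write@20

I5 = (16, 17, 19, 20)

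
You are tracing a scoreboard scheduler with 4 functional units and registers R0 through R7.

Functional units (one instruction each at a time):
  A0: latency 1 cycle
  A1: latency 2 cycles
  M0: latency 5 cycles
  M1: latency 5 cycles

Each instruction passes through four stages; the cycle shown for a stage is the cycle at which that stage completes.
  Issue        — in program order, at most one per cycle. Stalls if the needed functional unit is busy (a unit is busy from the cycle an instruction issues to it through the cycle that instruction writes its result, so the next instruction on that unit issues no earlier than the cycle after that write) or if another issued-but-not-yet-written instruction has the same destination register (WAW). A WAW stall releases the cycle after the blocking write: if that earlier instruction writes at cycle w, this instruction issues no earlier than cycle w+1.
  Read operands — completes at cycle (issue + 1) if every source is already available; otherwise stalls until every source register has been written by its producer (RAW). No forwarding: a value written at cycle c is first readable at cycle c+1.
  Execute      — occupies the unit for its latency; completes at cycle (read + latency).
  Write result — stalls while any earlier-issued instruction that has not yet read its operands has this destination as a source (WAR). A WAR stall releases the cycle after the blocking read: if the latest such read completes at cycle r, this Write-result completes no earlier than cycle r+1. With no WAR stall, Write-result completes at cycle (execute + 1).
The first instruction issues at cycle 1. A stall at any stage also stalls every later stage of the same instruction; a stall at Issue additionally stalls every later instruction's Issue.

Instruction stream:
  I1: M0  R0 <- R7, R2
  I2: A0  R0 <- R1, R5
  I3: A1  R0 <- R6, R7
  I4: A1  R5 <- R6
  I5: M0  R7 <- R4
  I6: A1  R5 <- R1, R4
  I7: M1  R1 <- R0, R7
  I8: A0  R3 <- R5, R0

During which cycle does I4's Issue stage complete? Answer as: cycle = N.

  I1 | 1 | 2 | 7 | 8
  I2 | 9 | 10 | 11 | 12   WAW R0: wait I1 write@8
  I3 | 13 | 14 | 16 | 17   WAW R0: wait I2 write@12
  I4 | 18 | 19 | 21 | 22   struct: A1 busy until I3 writes@17
  I5 | 19 | 20 | 25 | 26
  I6 | 23 | 24 | 26 | 27   struct: A1 busy until I4 writes@22
  I7 | 24 | 27 | 32 | 33   RAW R7: wait I5 write@26
  I8 | 25 | 28 | 29 | 30   RAW R5: wait I6 write@27

cycle = 18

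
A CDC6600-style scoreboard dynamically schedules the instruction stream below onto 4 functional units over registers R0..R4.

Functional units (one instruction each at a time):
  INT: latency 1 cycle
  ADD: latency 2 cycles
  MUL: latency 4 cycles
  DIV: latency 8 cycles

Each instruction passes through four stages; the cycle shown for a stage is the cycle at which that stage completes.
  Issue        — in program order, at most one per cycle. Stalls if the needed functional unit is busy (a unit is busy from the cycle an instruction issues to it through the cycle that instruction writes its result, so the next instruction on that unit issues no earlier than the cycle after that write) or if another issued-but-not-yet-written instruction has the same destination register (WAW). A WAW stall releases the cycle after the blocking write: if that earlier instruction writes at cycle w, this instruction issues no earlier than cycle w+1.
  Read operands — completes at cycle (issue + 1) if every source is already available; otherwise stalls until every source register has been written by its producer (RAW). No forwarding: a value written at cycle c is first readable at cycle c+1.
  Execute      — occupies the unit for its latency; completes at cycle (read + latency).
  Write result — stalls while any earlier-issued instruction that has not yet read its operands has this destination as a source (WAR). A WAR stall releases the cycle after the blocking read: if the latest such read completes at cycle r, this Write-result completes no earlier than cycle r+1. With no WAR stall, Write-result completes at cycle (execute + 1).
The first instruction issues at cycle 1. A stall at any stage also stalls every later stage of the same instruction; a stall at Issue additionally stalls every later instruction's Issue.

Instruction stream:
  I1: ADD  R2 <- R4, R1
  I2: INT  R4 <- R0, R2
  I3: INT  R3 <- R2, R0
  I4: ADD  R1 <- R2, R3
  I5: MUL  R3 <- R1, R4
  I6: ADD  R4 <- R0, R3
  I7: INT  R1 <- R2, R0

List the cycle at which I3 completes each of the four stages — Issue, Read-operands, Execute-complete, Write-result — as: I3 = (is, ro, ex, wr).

I3 = (9, 10, 11, 12)

I1: IS=1 RO=2 EX=4 WR=5
I2: IS=2 RO=6 EX=7 WR=8  [RAW R2: wait I1 write@5]
I3: IS=9 RO=10 EX=11 WR=12  [struct: INT busy until I2 writes@8]
I4: IS=10 RO=13 EX=15 WR=16  [RAW R3: wait I3 write@12]
I5: IS=13 RO=17 EX=21 WR=22  [WAW R3: wait I3 write@12; RAW R1: wait I4 write@16]
I6: IS=17 RO=23 EX=25 WR=26  [struct: ADD busy until I4 writes@16; RAW R3: wait I5 write@22]
I7: IS=18 RO=19 EX=20 WR=21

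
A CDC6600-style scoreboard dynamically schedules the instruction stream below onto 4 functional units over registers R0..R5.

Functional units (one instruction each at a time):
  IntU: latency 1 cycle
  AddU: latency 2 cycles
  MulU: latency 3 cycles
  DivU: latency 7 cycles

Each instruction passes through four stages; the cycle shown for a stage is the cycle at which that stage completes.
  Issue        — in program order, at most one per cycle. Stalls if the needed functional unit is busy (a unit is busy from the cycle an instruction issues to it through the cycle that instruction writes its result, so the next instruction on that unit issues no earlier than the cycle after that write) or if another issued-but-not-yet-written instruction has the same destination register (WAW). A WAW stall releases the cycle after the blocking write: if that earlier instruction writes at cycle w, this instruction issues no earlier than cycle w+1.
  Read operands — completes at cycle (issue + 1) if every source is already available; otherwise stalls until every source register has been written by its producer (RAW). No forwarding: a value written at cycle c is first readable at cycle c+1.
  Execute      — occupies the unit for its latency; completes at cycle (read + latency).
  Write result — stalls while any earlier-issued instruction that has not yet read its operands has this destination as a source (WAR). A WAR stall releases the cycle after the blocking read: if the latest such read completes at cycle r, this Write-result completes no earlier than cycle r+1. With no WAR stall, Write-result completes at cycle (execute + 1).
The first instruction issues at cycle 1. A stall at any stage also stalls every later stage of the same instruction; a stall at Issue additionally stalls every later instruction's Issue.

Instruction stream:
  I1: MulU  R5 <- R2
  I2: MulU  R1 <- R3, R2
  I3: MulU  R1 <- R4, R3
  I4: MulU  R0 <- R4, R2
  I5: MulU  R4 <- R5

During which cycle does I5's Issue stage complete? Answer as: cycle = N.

cycle = 25

t=1  I1→MulU
t=2  I1 RO
t=5  I1 EX
t=6  I1 WR R5
t=7  I2→MulU
t=8  I2 RO
t=11  I2 EX
t=12  I2 WR R1
t=13  I3→MulU
t=14  I3 RO
t=17  I3 EX
t=18  I3 WR R1
t=19  I4→MulU
t=20  I4 RO
t=23  I4 EX
t=24  I4 WR R0
t=25  I5→MulU
t=26  I5 RO
t=29  I5 EX
t=30  I5 WR R4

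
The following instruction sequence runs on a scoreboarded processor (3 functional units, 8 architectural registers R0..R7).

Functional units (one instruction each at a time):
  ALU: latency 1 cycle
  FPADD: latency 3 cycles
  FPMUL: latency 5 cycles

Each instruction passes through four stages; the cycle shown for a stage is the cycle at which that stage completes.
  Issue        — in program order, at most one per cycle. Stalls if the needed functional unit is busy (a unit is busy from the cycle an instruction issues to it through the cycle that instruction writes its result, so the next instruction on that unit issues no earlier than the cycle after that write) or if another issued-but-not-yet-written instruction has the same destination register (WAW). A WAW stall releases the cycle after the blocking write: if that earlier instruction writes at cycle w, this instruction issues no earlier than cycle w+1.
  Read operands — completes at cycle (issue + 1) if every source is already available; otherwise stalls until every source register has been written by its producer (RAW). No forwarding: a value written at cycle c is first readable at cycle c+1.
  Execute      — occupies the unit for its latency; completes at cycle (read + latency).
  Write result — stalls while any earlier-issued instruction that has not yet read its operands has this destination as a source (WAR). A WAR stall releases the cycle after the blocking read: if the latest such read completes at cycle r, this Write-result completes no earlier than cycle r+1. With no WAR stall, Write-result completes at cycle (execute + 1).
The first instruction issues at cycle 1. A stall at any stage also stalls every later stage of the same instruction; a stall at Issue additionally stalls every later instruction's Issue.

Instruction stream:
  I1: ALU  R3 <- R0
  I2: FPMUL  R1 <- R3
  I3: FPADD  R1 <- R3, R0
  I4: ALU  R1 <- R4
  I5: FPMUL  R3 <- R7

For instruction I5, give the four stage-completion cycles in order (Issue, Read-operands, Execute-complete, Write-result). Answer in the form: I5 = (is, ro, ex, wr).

I5 = (19, 20, 25, 26)

c1: I1→ALU
c2: I1 RO, I2→FPMUL
c3: I1 EX
c4: I1 WR R3
c5: I2 RO
c10: I2 EX
c11: I2 WR R1
c12: I3→FPADD
c13: I3 RO
c16: I3 EX
c17: I3 WR R1
c18: I4→ALU
c19: I4 RO, I5→FPMUL
c20: I4 EX, I5 RO
c21: I4 WR R1
c25: I5 EX
c26: I5 WR R3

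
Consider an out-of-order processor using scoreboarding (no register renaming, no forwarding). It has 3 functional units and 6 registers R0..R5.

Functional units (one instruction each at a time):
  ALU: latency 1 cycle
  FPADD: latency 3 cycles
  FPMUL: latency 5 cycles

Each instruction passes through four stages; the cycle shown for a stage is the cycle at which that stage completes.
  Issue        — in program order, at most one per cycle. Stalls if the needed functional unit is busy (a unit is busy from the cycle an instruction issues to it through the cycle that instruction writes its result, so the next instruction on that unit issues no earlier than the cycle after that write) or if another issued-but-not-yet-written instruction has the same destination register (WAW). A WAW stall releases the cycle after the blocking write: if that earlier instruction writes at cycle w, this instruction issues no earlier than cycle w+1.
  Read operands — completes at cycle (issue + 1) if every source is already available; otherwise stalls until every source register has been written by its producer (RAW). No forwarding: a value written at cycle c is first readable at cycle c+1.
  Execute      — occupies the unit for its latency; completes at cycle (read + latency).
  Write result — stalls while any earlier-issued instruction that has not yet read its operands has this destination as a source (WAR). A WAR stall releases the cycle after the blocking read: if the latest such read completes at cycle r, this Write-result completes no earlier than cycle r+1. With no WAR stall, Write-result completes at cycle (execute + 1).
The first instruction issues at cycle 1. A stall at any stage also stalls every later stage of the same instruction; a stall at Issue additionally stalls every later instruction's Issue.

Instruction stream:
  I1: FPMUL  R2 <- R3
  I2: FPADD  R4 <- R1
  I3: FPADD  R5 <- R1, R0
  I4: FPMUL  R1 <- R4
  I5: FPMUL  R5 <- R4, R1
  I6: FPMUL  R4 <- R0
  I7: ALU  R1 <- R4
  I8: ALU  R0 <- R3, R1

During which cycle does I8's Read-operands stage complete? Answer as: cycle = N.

cycle = 37

I1  is:1  ro:2  ex:7  wr:8
I2  is:2  ro:3  ex:6  wr:7
I3  is:8  ro:9  ex:12  wr:13  — struct: FPADD busy until I2 writes@7
I4  is:9  ro:10  ex:15  wr:16
I5  is:17  ro:18  ex:23  wr:24  — struct: FPMUL busy until I4 writes@16
I6  is:25  ro:26  ex:31  wr:32  — struct: FPMUL busy until I5 writes@24
I7  is:26  ro:33  ex:34  wr:35  — RAW R4: wait I6 write@32
I8  is:36  ro:37  ex:38  wr:39  — struct: ALU busy until I7 writes@35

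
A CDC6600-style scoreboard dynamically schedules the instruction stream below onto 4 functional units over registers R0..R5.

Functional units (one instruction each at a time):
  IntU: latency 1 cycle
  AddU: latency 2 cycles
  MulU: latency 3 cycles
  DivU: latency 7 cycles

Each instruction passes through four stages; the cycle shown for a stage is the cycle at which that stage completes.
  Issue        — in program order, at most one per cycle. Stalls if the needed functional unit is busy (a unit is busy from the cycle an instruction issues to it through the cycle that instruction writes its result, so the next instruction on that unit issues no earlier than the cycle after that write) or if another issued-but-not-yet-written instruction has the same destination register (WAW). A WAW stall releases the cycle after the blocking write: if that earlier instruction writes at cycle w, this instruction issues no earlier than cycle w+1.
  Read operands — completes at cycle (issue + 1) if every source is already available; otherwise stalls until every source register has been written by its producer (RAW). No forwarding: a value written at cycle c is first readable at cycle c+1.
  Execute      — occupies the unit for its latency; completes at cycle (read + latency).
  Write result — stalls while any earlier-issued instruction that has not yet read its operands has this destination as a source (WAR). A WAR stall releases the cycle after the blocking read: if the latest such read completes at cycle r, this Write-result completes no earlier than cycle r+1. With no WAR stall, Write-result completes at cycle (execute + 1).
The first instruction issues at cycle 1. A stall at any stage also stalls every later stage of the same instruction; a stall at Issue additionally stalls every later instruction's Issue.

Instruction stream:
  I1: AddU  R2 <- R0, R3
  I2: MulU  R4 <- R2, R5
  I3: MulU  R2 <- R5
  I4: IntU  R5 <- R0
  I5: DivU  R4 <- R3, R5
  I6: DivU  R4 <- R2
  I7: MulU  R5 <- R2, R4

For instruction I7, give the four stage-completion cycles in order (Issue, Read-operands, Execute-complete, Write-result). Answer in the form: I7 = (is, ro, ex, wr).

I7 = (26, 35, 38, 39)

[I1] 1/2/4/5
[I2] 2/6/9/10  (RAW R2: wait I1 write@5)
[I3] 11/12/15/16  (struct: MulU busy until I2 writes@10)
[I4] 12/13/14/15
[I5] 13/16/23/24  (RAW R5: wait I4 write@15)
[I6] 25/26/33/34  (struct: DivU busy until I5 writes@24)
[I7] 26/35/38/39  (RAW R4: wait I6 write@34)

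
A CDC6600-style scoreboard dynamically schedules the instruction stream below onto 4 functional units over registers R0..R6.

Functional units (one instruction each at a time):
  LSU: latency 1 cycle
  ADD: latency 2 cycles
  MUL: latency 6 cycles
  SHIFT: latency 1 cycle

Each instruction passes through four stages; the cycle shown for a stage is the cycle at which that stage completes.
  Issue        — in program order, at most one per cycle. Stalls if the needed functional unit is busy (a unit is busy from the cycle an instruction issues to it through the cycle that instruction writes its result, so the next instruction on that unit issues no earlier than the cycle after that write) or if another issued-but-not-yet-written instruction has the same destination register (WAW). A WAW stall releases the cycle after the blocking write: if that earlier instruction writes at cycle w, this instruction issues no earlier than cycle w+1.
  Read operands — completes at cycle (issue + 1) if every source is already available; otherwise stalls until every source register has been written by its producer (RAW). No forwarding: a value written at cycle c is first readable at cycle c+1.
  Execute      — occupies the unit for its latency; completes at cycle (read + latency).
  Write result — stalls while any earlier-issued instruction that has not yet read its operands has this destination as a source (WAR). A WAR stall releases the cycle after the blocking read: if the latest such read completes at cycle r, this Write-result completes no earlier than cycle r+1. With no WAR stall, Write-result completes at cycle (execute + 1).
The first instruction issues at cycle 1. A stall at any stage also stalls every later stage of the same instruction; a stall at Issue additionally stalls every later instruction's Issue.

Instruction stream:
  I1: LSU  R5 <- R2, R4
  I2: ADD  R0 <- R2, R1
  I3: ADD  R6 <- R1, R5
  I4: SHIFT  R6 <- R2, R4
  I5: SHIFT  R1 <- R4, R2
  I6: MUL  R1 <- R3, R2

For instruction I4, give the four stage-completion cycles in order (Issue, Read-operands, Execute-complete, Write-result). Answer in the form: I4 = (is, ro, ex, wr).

I1  is:1  ro:2  ex:3  wr:4
I2  is:2  ro:3  ex:5  wr:6
I3  is:7  ro:8  ex:10  wr:11  — struct: ADD busy until I2 writes@6
I4  is:12  ro:13  ex:14  wr:15  — WAW R6: wait I3 write@11
I5  is:16  ro:17  ex:18  wr:19  — struct: SHIFT busy until I4 writes@15
I6  is:20  ro:21  ex:27  wr:28  — WAW R1: wait I5 write@19

I4 = (12, 13, 14, 15)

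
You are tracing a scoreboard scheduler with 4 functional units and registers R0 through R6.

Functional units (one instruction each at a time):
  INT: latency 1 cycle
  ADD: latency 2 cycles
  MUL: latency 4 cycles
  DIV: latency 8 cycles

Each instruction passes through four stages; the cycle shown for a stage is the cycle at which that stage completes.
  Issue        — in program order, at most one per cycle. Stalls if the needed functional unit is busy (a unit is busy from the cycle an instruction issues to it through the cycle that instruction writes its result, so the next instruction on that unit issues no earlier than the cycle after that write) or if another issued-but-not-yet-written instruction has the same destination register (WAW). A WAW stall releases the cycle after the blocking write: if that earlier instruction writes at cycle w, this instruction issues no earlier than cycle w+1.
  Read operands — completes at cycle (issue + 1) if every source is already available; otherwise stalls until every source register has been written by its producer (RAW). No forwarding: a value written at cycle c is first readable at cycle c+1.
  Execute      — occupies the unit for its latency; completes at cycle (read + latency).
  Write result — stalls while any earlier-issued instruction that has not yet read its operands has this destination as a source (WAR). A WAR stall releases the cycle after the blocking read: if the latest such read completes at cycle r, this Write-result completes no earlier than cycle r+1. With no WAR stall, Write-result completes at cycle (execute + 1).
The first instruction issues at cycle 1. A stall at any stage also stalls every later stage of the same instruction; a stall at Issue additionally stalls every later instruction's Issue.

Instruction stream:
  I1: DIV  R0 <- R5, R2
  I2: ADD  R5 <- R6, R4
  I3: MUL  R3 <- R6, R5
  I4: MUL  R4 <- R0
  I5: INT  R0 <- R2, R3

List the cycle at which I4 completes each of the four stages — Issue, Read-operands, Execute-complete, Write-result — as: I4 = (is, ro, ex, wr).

I4 = (13, 14, 18, 19)

  I1 | 1 | 2 | 10 | 11
  I2 | 2 | 3 | 5 | 6
  I3 | 3 | 7 | 11 | 12   RAW R5: wait I2 write@6
  I4 | 13 | 14 | 18 | 19   struct: MUL busy until I3 writes@12
  I5 | 14 | 15 | 16 | 17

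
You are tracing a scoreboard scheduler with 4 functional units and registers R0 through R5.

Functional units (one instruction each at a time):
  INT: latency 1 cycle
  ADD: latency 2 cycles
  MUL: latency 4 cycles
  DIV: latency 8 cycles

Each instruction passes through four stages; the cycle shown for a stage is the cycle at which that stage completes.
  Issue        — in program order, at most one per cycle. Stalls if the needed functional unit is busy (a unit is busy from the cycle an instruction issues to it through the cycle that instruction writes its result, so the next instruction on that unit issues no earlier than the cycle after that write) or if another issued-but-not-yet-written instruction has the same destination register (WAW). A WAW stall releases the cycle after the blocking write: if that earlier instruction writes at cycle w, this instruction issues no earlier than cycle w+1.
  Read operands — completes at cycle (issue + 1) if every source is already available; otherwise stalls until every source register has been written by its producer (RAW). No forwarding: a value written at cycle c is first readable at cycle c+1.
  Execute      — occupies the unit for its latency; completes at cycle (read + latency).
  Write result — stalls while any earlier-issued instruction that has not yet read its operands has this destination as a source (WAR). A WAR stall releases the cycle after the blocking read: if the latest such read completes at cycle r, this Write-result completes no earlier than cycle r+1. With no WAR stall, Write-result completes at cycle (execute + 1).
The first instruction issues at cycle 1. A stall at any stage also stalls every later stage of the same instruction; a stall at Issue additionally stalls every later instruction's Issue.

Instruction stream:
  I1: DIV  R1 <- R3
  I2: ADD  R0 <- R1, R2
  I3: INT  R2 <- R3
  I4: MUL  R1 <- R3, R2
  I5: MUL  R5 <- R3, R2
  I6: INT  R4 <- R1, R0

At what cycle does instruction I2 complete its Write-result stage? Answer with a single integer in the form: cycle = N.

1) issue 1, read 2, done 10, write 11
2) issue 2, read 12, done 14, write 15  <RAW R1: wait I1 write@11>
3) issue 3, read 4, done 5, write 13  <WAR R2: wait I2 read@12>
4) issue 12, read 14, done 18, write 19  <WAW R1: wait I1 write@11 / RAW R2: wait I3 write@13>
5) issue 20, read 21, done 25, write 26  <struct: MUL busy until I4 writes@19>
6) issue 21, read 22, done 23, write 24

cycle = 15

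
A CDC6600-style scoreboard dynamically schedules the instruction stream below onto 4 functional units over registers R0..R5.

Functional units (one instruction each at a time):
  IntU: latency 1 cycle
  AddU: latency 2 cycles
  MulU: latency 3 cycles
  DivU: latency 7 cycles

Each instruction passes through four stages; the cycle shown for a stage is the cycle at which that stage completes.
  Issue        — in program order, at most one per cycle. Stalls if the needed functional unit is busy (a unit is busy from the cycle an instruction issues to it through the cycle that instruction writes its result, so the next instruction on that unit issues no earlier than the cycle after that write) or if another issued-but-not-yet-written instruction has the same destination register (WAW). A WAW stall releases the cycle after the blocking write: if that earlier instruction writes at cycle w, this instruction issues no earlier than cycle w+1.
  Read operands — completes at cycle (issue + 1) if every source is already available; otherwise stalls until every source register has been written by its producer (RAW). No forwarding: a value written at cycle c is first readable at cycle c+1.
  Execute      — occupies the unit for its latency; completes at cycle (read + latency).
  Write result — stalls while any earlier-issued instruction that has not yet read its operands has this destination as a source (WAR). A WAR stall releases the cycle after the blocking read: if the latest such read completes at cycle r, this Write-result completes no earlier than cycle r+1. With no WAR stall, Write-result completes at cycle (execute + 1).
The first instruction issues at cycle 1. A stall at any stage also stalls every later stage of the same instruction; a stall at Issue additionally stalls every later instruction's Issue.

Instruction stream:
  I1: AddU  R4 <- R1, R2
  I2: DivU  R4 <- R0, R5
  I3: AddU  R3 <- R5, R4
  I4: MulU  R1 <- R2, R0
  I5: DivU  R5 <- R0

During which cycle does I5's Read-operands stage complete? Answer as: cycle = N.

cycle = 17

t=1  I1 dispatched to AddU
t=2  I1 operands ready
t=4  I1 complete
t=5  R4←I1
t=6  I2 dispatched to DivU
t=7  I2 operands ready, I3 dispatched to AddU
t=8  I4 dispatched to MulU
t=9  I4 operands ready
t=12  I4 complete
t=13  R1←I4
t=14  I2 complete
t=15  R4←I2
t=16  I3 operands ready, I5 dispatched to DivU
t=17  I5 operands ready
t=18  I3 complete
t=19  R3←I3
t=24  I5 complete
t=25  R5←I5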